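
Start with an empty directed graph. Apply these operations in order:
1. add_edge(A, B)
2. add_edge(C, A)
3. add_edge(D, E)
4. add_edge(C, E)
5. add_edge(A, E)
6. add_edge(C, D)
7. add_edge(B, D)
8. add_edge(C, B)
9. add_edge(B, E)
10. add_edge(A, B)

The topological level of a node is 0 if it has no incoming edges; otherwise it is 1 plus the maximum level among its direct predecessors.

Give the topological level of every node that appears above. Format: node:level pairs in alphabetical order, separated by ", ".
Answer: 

Op 1: add_edge(A, B). Edges now: 1
Op 2: add_edge(C, A). Edges now: 2
Op 3: add_edge(D, E). Edges now: 3
Op 4: add_edge(C, E). Edges now: 4
Op 5: add_edge(A, E). Edges now: 5
Op 6: add_edge(C, D). Edges now: 6
Op 7: add_edge(B, D). Edges now: 7
Op 8: add_edge(C, B). Edges now: 8
Op 9: add_edge(B, E). Edges now: 9
Op 10: add_edge(A, B) (duplicate, no change). Edges now: 9
Compute levels (Kahn BFS):
  sources (in-degree 0): C
  process C: level=0
    C->A: in-degree(A)=0, level(A)=1, enqueue
    C->B: in-degree(B)=1, level(B)>=1
    C->D: in-degree(D)=1, level(D)>=1
    C->E: in-degree(E)=3, level(E)>=1
  process A: level=1
    A->B: in-degree(B)=0, level(B)=2, enqueue
    A->E: in-degree(E)=2, level(E)>=2
  process B: level=2
    B->D: in-degree(D)=0, level(D)=3, enqueue
    B->E: in-degree(E)=1, level(E)>=3
  process D: level=3
    D->E: in-degree(E)=0, level(E)=4, enqueue
  process E: level=4
All levels: A:1, B:2, C:0, D:3, E:4

Answer: A:1, B:2, C:0, D:3, E:4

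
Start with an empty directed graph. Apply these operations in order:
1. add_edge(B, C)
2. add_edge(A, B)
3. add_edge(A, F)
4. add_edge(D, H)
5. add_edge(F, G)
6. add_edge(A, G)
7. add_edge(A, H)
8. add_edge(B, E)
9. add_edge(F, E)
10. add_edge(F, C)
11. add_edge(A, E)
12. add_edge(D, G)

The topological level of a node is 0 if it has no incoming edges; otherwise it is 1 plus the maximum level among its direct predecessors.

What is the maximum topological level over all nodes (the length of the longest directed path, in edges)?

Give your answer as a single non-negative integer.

Answer: 2

Derivation:
Op 1: add_edge(B, C). Edges now: 1
Op 2: add_edge(A, B). Edges now: 2
Op 3: add_edge(A, F). Edges now: 3
Op 4: add_edge(D, H). Edges now: 4
Op 5: add_edge(F, G). Edges now: 5
Op 6: add_edge(A, G). Edges now: 6
Op 7: add_edge(A, H). Edges now: 7
Op 8: add_edge(B, E). Edges now: 8
Op 9: add_edge(F, E). Edges now: 9
Op 10: add_edge(F, C). Edges now: 10
Op 11: add_edge(A, E). Edges now: 11
Op 12: add_edge(D, G). Edges now: 12
Compute levels (Kahn BFS):
  sources (in-degree 0): A, D
  process A: level=0
    A->B: in-degree(B)=0, level(B)=1, enqueue
    A->E: in-degree(E)=2, level(E)>=1
    A->F: in-degree(F)=0, level(F)=1, enqueue
    A->G: in-degree(G)=2, level(G)>=1
    A->H: in-degree(H)=1, level(H)>=1
  process D: level=0
    D->G: in-degree(G)=1, level(G)>=1
    D->H: in-degree(H)=0, level(H)=1, enqueue
  process B: level=1
    B->C: in-degree(C)=1, level(C)>=2
    B->E: in-degree(E)=1, level(E)>=2
  process F: level=1
    F->C: in-degree(C)=0, level(C)=2, enqueue
    F->E: in-degree(E)=0, level(E)=2, enqueue
    F->G: in-degree(G)=0, level(G)=2, enqueue
  process H: level=1
  process C: level=2
  process E: level=2
  process G: level=2
All levels: A:0, B:1, C:2, D:0, E:2, F:1, G:2, H:1
max level = 2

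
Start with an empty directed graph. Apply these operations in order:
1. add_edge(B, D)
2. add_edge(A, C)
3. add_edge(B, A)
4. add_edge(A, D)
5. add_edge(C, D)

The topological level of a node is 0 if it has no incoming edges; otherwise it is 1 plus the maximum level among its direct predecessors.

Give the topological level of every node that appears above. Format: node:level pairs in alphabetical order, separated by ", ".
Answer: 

Op 1: add_edge(B, D). Edges now: 1
Op 2: add_edge(A, C). Edges now: 2
Op 3: add_edge(B, A). Edges now: 3
Op 4: add_edge(A, D). Edges now: 4
Op 5: add_edge(C, D). Edges now: 5
Compute levels (Kahn BFS):
  sources (in-degree 0): B
  process B: level=0
    B->A: in-degree(A)=0, level(A)=1, enqueue
    B->D: in-degree(D)=2, level(D)>=1
  process A: level=1
    A->C: in-degree(C)=0, level(C)=2, enqueue
    A->D: in-degree(D)=1, level(D)>=2
  process C: level=2
    C->D: in-degree(D)=0, level(D)=3, enqueue
  process D: level=3
All levels: A:1, B:0, C:2, D:3

Answer: A:1, B:0, C:2, D:3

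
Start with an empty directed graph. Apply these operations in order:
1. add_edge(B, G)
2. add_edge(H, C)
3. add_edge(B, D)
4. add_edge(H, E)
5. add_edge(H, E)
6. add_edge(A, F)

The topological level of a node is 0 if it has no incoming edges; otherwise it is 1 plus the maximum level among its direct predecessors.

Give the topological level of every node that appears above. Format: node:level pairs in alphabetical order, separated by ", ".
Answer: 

Answer: A:0, B:0, C:1, D:1, E:1, F:1, G:1, H:0

Derivation:
Op 1: add_edge(B, G). Edges now: 1
Op 2: add_edge(H, C). Edges now: 2
Op 3: add_edge(B, D). Edges now: 3
Op 4: add_edge(H, E). Edges now: 4
Op 5: add_edge(H, E) (duplicate, no change). Edges now: 4
Op 6: add_edge(A, F). Edges now: 5
Compute levels (Kahn BFS):
  sources (in-degree 0): A, B, H
  process A: level=0
    A->F: in-degree(F)=0, level(F)=1, enqueue
  process B: level=0
    B->D: in-degree(D)=0, level(D)=1, enqueue
    B->G: in-degree(G)=0, level(G)=1, enqueue
  process H: level=0
    H->C: in-degree(C)=0, level(C)=1, enqueue
    H->E: in-degree(E)=0, level(E)=1, enqueue
  process F: level=1
  process D: level=1
  process G: level=1
  process C: level=1
  process E: level=1
All levels: A:0, B:0, C:1, D:1, E:1, F:1, G:1, H:0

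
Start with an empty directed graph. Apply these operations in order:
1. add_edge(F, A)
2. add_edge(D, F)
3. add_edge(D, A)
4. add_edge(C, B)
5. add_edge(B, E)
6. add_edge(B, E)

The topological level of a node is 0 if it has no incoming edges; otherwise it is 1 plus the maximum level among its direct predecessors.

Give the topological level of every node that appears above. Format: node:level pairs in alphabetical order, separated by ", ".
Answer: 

Answer: A:2, B:1, C:0, D:0, E:2, F:1

Derivation:
Op 1: add_edge(F, A). Edges now: 1
Op 2: add_edge(D, F). Edges now: 2
Op 3: add_edge(D, A). Edges now: 3
Op 4: add_edge(C, B). Edges now: 4
Op 5: add_edge(B, E). Edges now: 5
Op 6: add_edge(B, E) (duplicate, no change). Edges now: 5
Compute levels (Kahn BFS):
  sources (in-degree 0): C, D
  process C: level=0
    C->B: in-degree(B)=0, level(B)=1, enqueue
  process D: level=0
    D->A: in-degree(A)=1, level(A)>=1
    D->F: in-degree(F)=0, level(F)=1, enqueue
  process B: level=1
    B->E: in-degree(E)=0, level(E)=2, enqueue
  process F: level=1
    F->A: in-degree(A)=0, level(A)=2, enqueue
  process E: level=2
  process A: level=2
All levels: A:2, B:1, C:0, D:0, E:2, F:1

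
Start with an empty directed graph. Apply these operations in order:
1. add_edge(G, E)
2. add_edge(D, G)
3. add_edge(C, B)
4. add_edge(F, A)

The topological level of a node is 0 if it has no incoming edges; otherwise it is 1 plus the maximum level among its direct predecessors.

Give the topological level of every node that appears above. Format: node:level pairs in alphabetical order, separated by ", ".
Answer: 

Op 1: add_edge(G, E). Edges now: 1
Op 2: add_edge(D, G). Edges now: 2
Op 3: add_edge(C, B). Edges now: 3
Op 4: add_edge(F, A). Edges now: 4
Compute levels (Kahn BFS):
  sources (in-degree 0): C, D, F
  process C: level=0
    C->B: in-degree(B)=0, level(B)=1, enqueue
  process D: level=0
    D->G: in-degree(G)=0, level(G)=1, enqueue
  process F: level=0
    F->A: in-degree(A)=0, level(A)=1, enqueue
  process B: level=1
  process G: level=1
    G->E: in-degree(E)=0, level(E)=2, enqueue
  process A: level=1
  process E: level=2
All levels: A:1, B:1, C:0, D:0, E:2, F:0, G:1

Answer: A:1, B:1, C:0, D:0, E:2, F:0, G:1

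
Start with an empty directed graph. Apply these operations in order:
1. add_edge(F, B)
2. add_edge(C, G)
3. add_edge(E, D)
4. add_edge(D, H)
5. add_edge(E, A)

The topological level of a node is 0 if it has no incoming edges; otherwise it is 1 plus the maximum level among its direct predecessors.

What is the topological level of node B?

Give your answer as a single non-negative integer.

Op 1: add_edge(F, B). Edges now: 1
Op 2: add_edge(C, G). Edges now: 2
Op 3: add_edge(E, D). Edges now: 3
Op 4: add_edge(D, H). Edges now: 4
Op 5: add_edge(E, A). Edges now: 5
Compute levels (Kahn BFS):
  sources (in-degree 0): C, E, F
  process C: level=0
    C->G: in-degree(G)=0, level(G)=1, enqueue
  process E: level=0
    E->A: in-degree(A)=0, level(A)=1, enqueue
    E->D: in-degree(D)=0, level(D)=1, enqueue
  process F: level=0
    F->B: in-degree(B)=0, level(B)=1, enqueue
  process G: level=1
  process A: level=1
  process D: level=1
    D->H: in-degree(H)=0, level(H)=2, enqueue
  process B: level=1
  process H: level=2
All levels: A:1, B:1, C:0, D:1, E:0, F:0, G:1, H:2
level(B) = 1

Answer: 1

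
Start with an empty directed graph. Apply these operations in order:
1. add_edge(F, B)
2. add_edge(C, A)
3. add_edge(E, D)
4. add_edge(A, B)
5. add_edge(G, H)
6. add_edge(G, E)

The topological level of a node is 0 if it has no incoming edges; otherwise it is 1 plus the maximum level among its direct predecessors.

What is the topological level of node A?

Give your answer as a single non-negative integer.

Op 1: add_edge(F, B). Edges now: 1
Op 2: add_edge(C, A). Edges now: 2
Op 3: add_edge(E, D). Edges now: 3
Op 4: add_edge(A, B). Edges now: 4
Op 5: add_edge(G, H). Edges now: 5
Op 6: add_edge(G, E). Edges now: 6
Compute levels (Kahn BFS):
  sources (in-degree 0): C, F, G
  process C: level=0
    C->A: in-degree(A)=0, level(A)=1, enqueue
  process F: level=0
    F->B: in-degree(B)=1, level(B)>=1
  process G: level=0
    G->E: in-degree(E)=0, level(E)=1, enqueue
    G->H: in-degree(H)=0, level(H)=1, enqueue
  process A: level=1
    A->B: in-degree(B)=0, level(B)=2, enqueue
  process E: level=1
    E->D: in-degree(D)=0, level(D)=2, enqueue
  process H: level=1
  process B: level=2
  process D: level=2
All levels: A:1, B:2, C:0, D:2, E:1, F:0, G:0, H:1
level(A) = 1

Answer: 1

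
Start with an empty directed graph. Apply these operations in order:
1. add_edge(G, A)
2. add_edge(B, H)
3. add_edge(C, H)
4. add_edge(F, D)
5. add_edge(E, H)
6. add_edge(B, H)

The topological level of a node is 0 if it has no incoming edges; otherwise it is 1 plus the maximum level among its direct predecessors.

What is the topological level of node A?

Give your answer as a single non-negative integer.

Answer: 1

Derivation:
Op 1: add_edge(G, A). Edges now: 1
Op 2: add_edge(B, H). Edges now: 2
Op 3: add_edge(C, H). Edges now: 3
Op 4: add_edge(F, D). Edges now: 4
Op 5: add_edge(E, H). Edges now: 5
Op 6: add_edge(B, H) (duplicate, no change). Edges now: 5
Compute levels (Kahn BFS):
  sources (in-degree 0): B, C, E, F, G
  process B: level=0
    B->H: in-degree(H)=2, level(H)>=1
  process C: level=0
    C->H: in-degree(H)=1, level(H)>=1
  process E: level=0
    E->H: in-degree(H)=0, level(H)=1, enqueue
  process F: level=0
    F->D: in-degree(D)=0, level(D)=1, enqueue
  process G: level=0
    G->A: in-degree(A)=0, level(A)=1, enqueue
  process H: level=1
  process D: level=1
  process A: level=1
All levels: A:1, B:0, C:0, D:1, E:0, F:0, G:0, H:1
level(A) = 1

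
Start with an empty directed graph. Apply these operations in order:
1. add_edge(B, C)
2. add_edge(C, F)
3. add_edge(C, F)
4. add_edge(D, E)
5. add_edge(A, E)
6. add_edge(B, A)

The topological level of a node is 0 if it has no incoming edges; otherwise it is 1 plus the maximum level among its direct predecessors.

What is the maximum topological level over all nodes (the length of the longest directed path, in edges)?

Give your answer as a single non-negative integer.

Answer: 2

Derivation:
Op 1: add_edge(B, C). Edges now: 1
Op 2: add_edge(C, F). Edges now: 2
Op 3: add_edge(C, F) (duplicate, no change). Edges now: 2
Op 4: add_edge(D, E). Edges now: 3
Op 5: add_edge(A, E). Edges now: 4
Op 6: add_edge(B, A). Edges now: 5
Compute levels (Kahn BFS):
  sources (in-degree 0): B, D
  process B: level=0
    B->A: in-degree(A)=0, level(A)=1, enqueue
    B->C: in-degree(C)=0, level(C)=1, enqueue
  process D: level=0
    D->E: in-degree(E)=1, level(E)>=1
  process A: level=1
    A->E: in-degree(E)=0, level(E)=2, enqueue
  process C: level=1
    C->F: in-degree(F)=0, level(F)=2, enqueue
  process E: level=2
  process F: level=2
All levels: A:1, B:0, C:1, D:0, E:2, F:2
max level = 2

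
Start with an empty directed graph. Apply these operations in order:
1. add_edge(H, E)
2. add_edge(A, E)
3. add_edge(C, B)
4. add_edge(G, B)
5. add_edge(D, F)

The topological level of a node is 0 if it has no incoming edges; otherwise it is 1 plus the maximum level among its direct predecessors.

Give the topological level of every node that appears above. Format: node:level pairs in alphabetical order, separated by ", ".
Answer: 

Answer: A:0, B:1, C:0, D:0, E:1, F:1, G:0, H:0

Derivation:
Op 1: add_edge(H, E). Edges now: 1
Op 2: add_edge(A, E). Edges now: 2
Op 3: add_edge(C, B). Edges now: 3
Op 4: add_edge(G, B). Edges now: 4
Op 5: add_edge(D, F). Edges now: 5
Compute levels (Kahn BFS):
  sources (in-degree 0): A, C, D, G, H
  process A: level=0
    A->E: in-degree(E)=1, level(E)>=1
  process C: level=0
    C->B: in-degree(B)=1, level(B)>=1
  process D: level=0
    D->F: in-degree(F)=0, level(F)=1, enqueue
  process G: level=0
    G->B: in-degree(B)=0, level(B)=1, enqueue
  process H: level=0
    H->E: in-degree(E)=0, level(E)=1, enqueue
  process F: level=1
  process B: level=1
  process E: level=1
All levels: A:0, B:1, C:0, D:0, E:1, F:1, G:0, H:0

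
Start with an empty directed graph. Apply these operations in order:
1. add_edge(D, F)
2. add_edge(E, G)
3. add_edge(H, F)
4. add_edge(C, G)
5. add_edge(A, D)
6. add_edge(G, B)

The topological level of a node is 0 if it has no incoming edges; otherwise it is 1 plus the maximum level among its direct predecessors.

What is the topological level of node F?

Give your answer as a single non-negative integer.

Op 1: add_edge(D, F). Edges now: 1
Op 2: add_edge(E, G). Edges now: 2
Op 3: add_edge(H, F). Edges now: 3
Op 4: add_edge(C, G). Edges now: 4
Op 5: add_edge(A, D). Edges now: 5
Op 6: add_edge(G, B). Edges now: 6
Compute levels (Kahn BFS):
  sources (in-degree 0): A, C, E, H
  process A: level=0
    A->D: in-degree(D)=0, level(D)=1, enqueue
  process C: level=0
    C->G: in-degree(G)=1, level(G)>=1
  process E: level=0
    E->G: in-degree(G)=0, level(G)=1, enqueue
  process H: level=0
    H->F: in-degree(F)=1, level(F)>=1
  process D: level=1
    D->F: in-degree(F)=0, level(F)=2, enqueue
  process G: level=1
    G->B: in-degree(B)=0, level(B)=2, enqueue
  process F: level=2
  process B: level=2
All levels: A:0, B:2, C:0, D:1, E:0, F:2, G:1, H:0
level(F) = 2

Answer: 2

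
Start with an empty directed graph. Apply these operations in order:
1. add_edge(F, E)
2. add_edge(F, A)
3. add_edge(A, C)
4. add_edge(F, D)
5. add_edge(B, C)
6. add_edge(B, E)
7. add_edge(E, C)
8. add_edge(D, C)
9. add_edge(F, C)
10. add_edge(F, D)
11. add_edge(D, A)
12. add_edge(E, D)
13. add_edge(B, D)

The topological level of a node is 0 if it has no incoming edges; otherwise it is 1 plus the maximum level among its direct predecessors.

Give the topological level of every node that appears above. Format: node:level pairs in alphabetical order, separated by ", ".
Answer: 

Op 1: add_edge(F, E). Edges now: 1
Op 2: add_edge(F, A). Edges now: 2
Op 3: add_edge(A, C). Edges now: 3
Op 4: add_edge(F, D). Edges now: 4
Op 5: add_edge(B, C). Edges now: 5
Op 6: add_edge(B, E). Edges now: 6
Op 7: add_edge(E, C). Edges now: 7
Op 8: add_edge(D, C). Edges now: 8
Op 9: add_edge(F, C). Edges now: 9
Op 10: add_edge(F, D) (duplicate, no change). Edges now: 9
Op 11: add_edge(D, A). Edges now: 10
Op 12: add_edge(E, D). Edges now: 11
Op 13: add_edge(B, D). Edges now: 12
Compute levels (Kahn BFS):
  sources (in-degree 0): B, F
  process B: level=0
    B->C: in-degree(C)=4, level(C)>=1
    B->D: in-degree(D)=2, level(D)>=1
    B->E: in-degree(E)=1, level(E)>=1
  process F: level=0
    F->A: in-degree(A)=1, level(A)>=1
    F->C: in-degree(C)=3, level(C)>=1
    F->D: in-degree(D)=1, level(D)>=1
    F->E: in-degree(E)=0, level(E)=1, enqueue
  process E: level=1
    E->C: in-degree(C)=2, level(C)>=2
    E->D: in-degree(D)=0, level(D)=2, enqueue
  process D: level=2
    D->A: in-degree(A)=0, level(A)=3, enqueue
    D->C: in-degree(C)=1, level(C)>=3
  process A: level=3
    A->C: in-degree(C)=0, level(C)=4, enqueue
  process C: level=4
All levels: A:3, B:0, C:4, D:2, E:1, F:0

Answer: A:3, B:0, C:4, D:2, E:1, F:0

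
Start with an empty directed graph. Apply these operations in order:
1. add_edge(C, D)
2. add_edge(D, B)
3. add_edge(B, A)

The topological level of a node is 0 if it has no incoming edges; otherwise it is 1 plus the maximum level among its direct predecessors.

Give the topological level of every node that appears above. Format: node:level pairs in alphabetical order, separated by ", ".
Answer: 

Answer: A:3, B:2, C:0, D:1

Derivation:
Op 1: add_edge(C, D). Edges now: 1
Op 2: add_edge(D, B). Edges now: 2
Op 3: add_edge(B, A). Edges now: 3
Compute levels (Kahn BFS):
  sources (in-degree 0): C
  process C: level=0
    C->D: in-degree(D)=0, level(D)=1, enqueue
  process D: level=1
    D->B: in-degree(B)=0, level(B)=2, enqueue
  process B: level=2
    B->A: in-degree(A)=0, level(A)=3, enqueue
  process A: level=3
All levels: A:3, B:2, C:0, D:1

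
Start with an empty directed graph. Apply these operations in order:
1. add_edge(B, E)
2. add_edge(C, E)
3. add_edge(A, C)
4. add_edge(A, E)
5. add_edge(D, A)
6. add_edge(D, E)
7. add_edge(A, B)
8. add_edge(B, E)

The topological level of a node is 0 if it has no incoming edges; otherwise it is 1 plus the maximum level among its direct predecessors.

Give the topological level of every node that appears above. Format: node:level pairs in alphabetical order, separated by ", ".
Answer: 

Op 1: add_edge(B, E). Edges now: 1
Op 2: add_edge(C, E). Edges now: 2
Op 3: add_edge(A, C). Edges now: 3
Op 4: add_edge(A, E). Edges now: 4
Op 5: add_edge(D, A). Edges now: 5
Op 6: add_edge(D, E). Edges now: 6
Op 7: add_edge(A, B). Edges now: 7
Op 8: add_edge(B, E) (duplicate, no change). Edges now: 7
Compute levels (Kahn BFS):
  sources (in-degree 0): D
  process D: level=0
    D->A: in-degree(A)=0, level(A)=1, enqueue
    D->E: in-degree(E)=3, level(E)>=1
  process A: level=1
    A->B: in-degree(B)=0, level(B)=2, enqueue
    A->C: in-degree(C)=0, level(C)=2, enqueue
    A->E: in-degree(E)=2, level(E)>=2
  process B: level=2
    B->E: in-degree(E)=1, level(E)>=3
  process C: level=2
    C->E: in-degree(E)=0, level(E)=3, enqueue
  process E: level=3
All levels: A:1, B:2, C:2, D:0, E:3

Answer: A:1, B:2, C:2, D:0, E:3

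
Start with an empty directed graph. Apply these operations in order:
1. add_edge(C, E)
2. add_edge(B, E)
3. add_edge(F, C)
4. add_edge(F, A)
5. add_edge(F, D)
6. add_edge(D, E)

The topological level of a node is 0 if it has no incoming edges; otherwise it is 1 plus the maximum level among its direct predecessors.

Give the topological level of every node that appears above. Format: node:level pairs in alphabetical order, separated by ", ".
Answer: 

Op 1: add_edge(C, E). Edges now: 1
Op 2: add_edge(B, E). Edges now: 2
Op 3: add_edge(F, C). Edges now: 3
Op 4: add_edge(F, A). Edges now: 4
Op 5: add_edge(F, D). Edges now: 5
Op 6: add_edge(D, E). Edges now: 6
Compute levels (Kahn BFS):
  sources (in-degree 0): B, F
  process B: level=0
    B->E: in-degree(E)=2, level(E)>=1
  process F: level=0
    F->A: in-degree(A)=0, level(A)=1, enqueue
    F->C: in-degree(C)=0, level(C)=1, enqueue
    F->D: in-degree(D)=0, level(D)=1, enqueue
  process A: level=1
  process C: level=1
    C->E: in-degree(E)=1, level(E)>=2
  process D: level=1
    D->E: in-degree(E)=0, level(E)=2, enqueue
  process E: level=2
All levels: A:1, B:0, C:1, D:1, E:2, F:0

Answer: A:1, B:0, C:1, D:1, E:2, F:0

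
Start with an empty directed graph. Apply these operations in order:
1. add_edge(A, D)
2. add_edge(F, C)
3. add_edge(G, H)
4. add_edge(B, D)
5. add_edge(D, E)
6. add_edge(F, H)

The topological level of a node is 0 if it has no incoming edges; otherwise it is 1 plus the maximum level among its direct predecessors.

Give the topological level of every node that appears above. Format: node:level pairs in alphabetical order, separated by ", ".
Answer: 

Op 1: add_edge(A, D). Edges now: 1
Op 2: add_edge(F, C). Edges now: 2
Op 3: add_edge(G, H). Edges now: 3
Op 4: add_edge(B, D). Edges now: 4
Op 5: add_edge(D, E). Edges now: 5
Op 6: add_edge(F, H). Edges now: 6
Compute levels (Kahn BFS):
  sources (in-degree 0): A, B, F, G
  process A: level=0
    A->D: in-degree(D)=1, level(D)>=1
  process B: level=0
    B->D: in-degree(D)=0, level(D)=1, enqueue
  process F: level=0
    F->C: in-degree(C)=0, level(C)=1, enqueue
    F->H: in-degree(H)=1, level(H)>=1
  process G: level=0
    G->H: in-degree(H)=0, level(H)=1, enqueue
  process D: level=1
    D->E: in-degree(E)=0, level(E)=2, enqueue
  process C: level=1
  process H: level=1
  process E: level=2
All levels: A:0, B:0, C:1, D:1, E:2, F:0, G:0, H:1

Answer: A:0, B:0, C:1, D:1, E:2, F:0, G:0, H:1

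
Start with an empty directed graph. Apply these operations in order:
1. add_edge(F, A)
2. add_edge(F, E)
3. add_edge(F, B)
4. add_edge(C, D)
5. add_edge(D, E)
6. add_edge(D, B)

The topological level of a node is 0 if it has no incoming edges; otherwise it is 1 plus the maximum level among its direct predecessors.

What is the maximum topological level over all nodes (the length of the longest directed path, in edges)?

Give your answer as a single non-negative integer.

Answer: 2

Derivation:
Op 1: add_edge(F, A). Edges now: 1
Op 2: add_edge(F, E). Edges now: 2
Op 3: add_edge(F, B). Edges now: 3
Op 4: add_edge(C, D). Edges now: 4
Op 5: add_edge(D, E). Edges now: 5
Op 6: add_edge(D, B). Edges now: 6
Compute levels (Kahn BFS):
  sources (in-degree 0): C, F
  process C: level=0
    C->D: in-degree(D)=0, level(D)=1, enqueue
  process F: level=0
    F->A: in-degree(A)=0, level(A)=1, enqueue
    F->B: in-degree(B)=1, level(B)>=1
    F->E: in-degree(E)=1, level(E)>=1
  process D: level=1
    D->B: in-degree(B)=0, level(B)=2, enqueue
    D->E: in-degree(E)=0, level(E)=2, enqueue
  process A: level=1
  process B: level=2
  process E: level=2
All levels: A:1, B:2, C:0, D:1, E:2, F:0
max level = 2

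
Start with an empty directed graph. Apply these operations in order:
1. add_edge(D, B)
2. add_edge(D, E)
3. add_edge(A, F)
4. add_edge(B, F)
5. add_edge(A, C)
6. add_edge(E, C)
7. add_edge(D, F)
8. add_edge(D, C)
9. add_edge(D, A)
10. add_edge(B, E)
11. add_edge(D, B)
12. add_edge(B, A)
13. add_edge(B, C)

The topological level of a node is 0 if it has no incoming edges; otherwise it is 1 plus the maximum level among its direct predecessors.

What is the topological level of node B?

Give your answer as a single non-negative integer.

Op 1: add_edge(D, B). Edges now: 1
Op 2: add_edge(D, E). Edges now: 2
Op 3: add_edge(A, F). Edges now: 3
Op 4: add_edge(B, F). Edges now: 4
Op 5: add_edge(A, C). Edges now: 5
Op 6: add_edge(E, C). Edges now: 6
Op 7: add_edge(D, F). Edges now: 7
Op 8: add_edge(D, C). Edges now: 8
Op 9: add_edge(D, A). Edges now: 9
Op 10: add_edge(B, E). Edges now: 10
Op 11: add_edge(D, B) (duplicate, no change). Edges now: 10
Op 12: add_edge(B, A). Edges now: 11
Op 13: add_edge(B, C). Edges now: 12
Compute levels (Kahn BFS):
  sources (in-degree 0): D
  process D: level=0
    D->A: in-degree(A)=1, level(A)>=1
    D->B: in-degree(B)=0, level(B)=1, enqueue
    D->C: in-degree(C)=3, level(C)>=1
    D->E: in-degree(E)=1, level(E)>=1
    D->F: in-degree(F)=2, level(F)>=1
  process B: level=1
    B->A: in-degree(A)=0, level(A)=2, enqueue
    B->C: in-degree(C)=2, level(C)>=2
    B->E: in-degree(E)=0, level(E)=2, enqueue
    B->F: in-degree(F)=1, level(F)>=2
  process A: level=2
    A->C: in-degree(C)=1, level(C)>=3
    A->F: in-degree(F)=0, level(F)=3, enqueue
  process E: level=2
    E->C: in-degree(C)=0, level(C)=3, enqueue
  process F: level=3
  process C: level=3
All levels: A:2, B:1, C:3, D:0, E:2, F:3
level(B) = 1

Answer: 1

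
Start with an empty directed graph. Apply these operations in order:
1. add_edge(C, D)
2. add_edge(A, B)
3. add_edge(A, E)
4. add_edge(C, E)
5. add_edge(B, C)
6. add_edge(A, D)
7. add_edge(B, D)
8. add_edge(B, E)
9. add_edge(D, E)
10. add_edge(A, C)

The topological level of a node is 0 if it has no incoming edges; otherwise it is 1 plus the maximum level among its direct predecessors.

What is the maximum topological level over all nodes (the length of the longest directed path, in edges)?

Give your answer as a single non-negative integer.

Op 1: add_edge(C, D). Edges now: 1
Op 2: add_edge(A, B). Edges now: 2
Op 3: add_edge(A, E). Edges now: 3
Op 4: add_edge(C, E). Edges now: 4
Op 5: add_edge(B, C). Edges now: 5
Op 6: add_edge(A, D). Edges now: 6
Op 7: add_edge(B, D). Edges now: 7
Op 8: add_edge(B, E). Edges now: 8
Op 9: add_edge(D, E). Edges now: 9
Op 10: add_edge(A, C). Edges now: 10
Compute levels (Kahn BFS):
  sources (in-degree 0): A
  process A: level=0
    A->B: in-degree(B)=0, level(B)=1, enqueue
    A->C: in-degree(C)=1, level(C)>=1
    A->D: in-degree(D)=2, level(D)>=1
    A->E: in-degree(E)=3, level(E)>=1
  process B: level=1
    B->C: in-degree(C)=0, level(C)=2, enqueue
    B->D: in-degree(D)=1, level(D)>=2
    B->E: in-degree(E)=2, level(E)>=2
  process C: level=2
    C->D: in-degree(D)=0, level(D)=3, enqueue
    C->E: in-degree(E)=1, level(E)>=3
  process D: level=3
    D->E: in-degree(E)=0, level(E)=4, enqueue
  process E: level=4
All levels: A:0, B:1, C:2, D:3, E:4
max level = 4

Answer: 4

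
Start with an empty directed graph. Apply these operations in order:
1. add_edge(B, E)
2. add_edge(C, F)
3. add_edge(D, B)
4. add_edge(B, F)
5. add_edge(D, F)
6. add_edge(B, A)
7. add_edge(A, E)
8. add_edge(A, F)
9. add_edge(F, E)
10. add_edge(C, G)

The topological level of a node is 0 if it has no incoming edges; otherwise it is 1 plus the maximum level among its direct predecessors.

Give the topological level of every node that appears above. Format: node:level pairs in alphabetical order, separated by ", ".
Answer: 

Answer: A:2, B:1, C:0, D:0, E:4, F:3, G:1

Derivation:
Op 1: add_edge(B, E). Edges now: 1
Op 2: add_edge(C, F). Edges now: 2
Op 3: add_edge(D, B). Edges now: 3
Op 4: add_edge(B, F). Edges now: 4
Op 5: add_edge(D, F). Edges now: 5
Op 6: add_edge(B, A). Edges now: 6
Op 7: add_edge(A, E). Edges now: 7
Op 8: add_edge(A, F). Edges now: 8
Op 9: add_edge(F, E). Edges now: 9
Op 10: add_edge(C, G). Edges now: 10
Compute levels (Kahn BFS):
  sources (in-degree 0): C, D
  process C: level=0
    C->F: in-degree(F)=3, level(F)>=1
    C->G: in-degree(G)=0, level(G)=1, enqueue
  process D: level=0
    D->B: in-degree(B)=0, level(B)=1, enqueue
    D->F: in-degree(F)=2, level(F)>=1
  process G: level=1
  process B: level=1
    B->A: in-degree(A)=0, level(A)=2, enqueue
    B->E: in-degree(E)=2, level(E)>=2
    B->F: in-degree(F)=1, level(F)>=2
  process A: level=2
    A->E: in-degree(E)=1, level(E)>=3
    A->F: in-degree(F)=0, level(F)=3, enqueue
  process F: level=3
    F->E: in-degree(E)=0, level(E)=4, enqueue
  process E: level=4
All levels: A:2, B:1, C:0, D:0, E:4, F:3, G:1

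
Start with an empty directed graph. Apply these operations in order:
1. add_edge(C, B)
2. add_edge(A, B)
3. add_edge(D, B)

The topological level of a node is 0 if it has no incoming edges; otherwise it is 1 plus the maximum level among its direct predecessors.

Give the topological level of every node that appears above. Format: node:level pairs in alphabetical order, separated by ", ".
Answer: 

Answer: A:0, B:1, C:0, D:0

Derivation:
Op 1: add_edge(C, B). Edges now: 1
Op 2: add_edge(A, B). Edges now: 2
Op 3: add_edge(D, B). Edges now: 3
Compute levels (Kahn BFS):
  sources (in-degree 0): A, C, D
  process A: level=0
    A->B: in-degree(B)=2, level(B)>=1
  process C: level=0
    C->B: in-degree(B)=1, level(B)>=1
  process D: level=0
    D->B: in-degree(B)=0, level(B)=1, enqueue
  process B: level=1
All levels: A:0, B:1, C:0, D:0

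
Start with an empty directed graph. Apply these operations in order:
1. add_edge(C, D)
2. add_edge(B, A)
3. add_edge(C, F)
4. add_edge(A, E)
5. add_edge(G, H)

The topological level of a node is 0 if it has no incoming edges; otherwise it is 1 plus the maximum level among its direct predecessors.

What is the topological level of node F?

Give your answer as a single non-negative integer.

Answer: 1

Derivation:
Op 1: add_edge(C, D). Edges now: 1
Op 2: add_edge(B, A). Edges now: 2
Op 3: add_edge(C, F). Edges now: 3
Op 4: add_edge(A, E). Edges now: 4
Op 5: add_edge(G, H). Edges now: 5
Compute levels (Kahn BFS):
  sources (in-degree 0): B, C, G
  process B: level=0
    B->A: in-degree(A)=0, level(A)=1, enqueue
  process C: level=0
    C->D: in-degree(D)=0, level(D)=1, enqueue
    C->F: in-degree(F)=0, level(F)=1, enqueue
  process G: level=0
    G->H: in-degree(H)=0, level(H)=1, enqueue
  process A: level=1
    A->E: in-degree(E)=0, level(E)=2, enqueue
  process D: level=1
  process F: level=1
  process H: level=1
  process E: level=2
All levels: A:1, B:0, C:0, D:1, E:2, F:1, G:0, H:1
level(F) = 1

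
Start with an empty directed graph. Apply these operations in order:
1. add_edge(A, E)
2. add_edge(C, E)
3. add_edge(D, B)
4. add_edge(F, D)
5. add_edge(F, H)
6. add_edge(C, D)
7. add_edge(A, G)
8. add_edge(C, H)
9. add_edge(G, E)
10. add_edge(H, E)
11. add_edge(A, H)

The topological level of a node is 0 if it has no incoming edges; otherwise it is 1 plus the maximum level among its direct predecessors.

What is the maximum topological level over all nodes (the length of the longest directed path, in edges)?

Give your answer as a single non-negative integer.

Op 1: add_edge(A, E). Edges now: 1
Op 2: add_edge(C, E). Edges now: 2
Op 3: add_edge(D, B). Edges now: 3
Op 4: add_edge(F, D). Edges now: 4
Op 5: add_edge(F, H). Edges now: 5
Op 6: add_edge(C, D). Edges now: 6
Op 7: add_edge(A, G). Edges now: 7
Op 8: add_edge(C, H). Edges now: 8
Op 9: add_edge(G, E). Edges now: 9
Op 10: add_edge(H, E). Edges now: 10
Op 11: add_edge(A, H). Edges now: 11
Compute levels (Kahn BFS):
  sources (in-degree 0): A, C, F
  process A: level=0
    A->E: in-degree(E)=3, level(E)>=1
    A->G: in-degree(G)=0, level(G)=1, enqueue
    A->H: in-degree(H)=2, level(H)>=1
  process C: level=0
    C->D: in-degree(D)=1, level(D)>=1
    C->E: in-degree(E)=2, level(E)>=1
    C->H: in-degree(H)=1, level(H)>=1
  process F: level=0
    F->D: in-degree(D)=0, level(D)=1, enqueue
    F->H: in-degree(H)=0, level(H)=1, enqueue
  process G: level=1
    G->E: in-degree(E)=1, level(E)>=2
  process D: level=1
    D->B: in-degree(B)=0, level(B)=2, enqueue
  process H: level=1
    H->E: in-degree(E)=0, level(E)=2, enqueue
  process B: level=2
  process E: level=2
All levels: A:0, B:2, C:0, D:1, E:2, F:0, G:1, H:1
max level = 2

Answer: 2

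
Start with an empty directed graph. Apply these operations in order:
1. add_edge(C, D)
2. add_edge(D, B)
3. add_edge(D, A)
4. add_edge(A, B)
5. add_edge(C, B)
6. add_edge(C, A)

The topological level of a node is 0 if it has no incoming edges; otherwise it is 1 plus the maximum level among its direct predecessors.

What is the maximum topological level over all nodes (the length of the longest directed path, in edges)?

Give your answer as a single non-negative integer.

Answer: 3

Derivation:
Op 1: add_edge(C, D). Edges now: 1
Op 2: add_edge(D, B). Edges now: 2
Op 3: add_edge(D, A). Edges now: 3
Op 4: add_edge(A, B). Edges now: 4
Op 5: add_edge(C, B). Edges now: 5
Op 6: add_edge(C, A). Edges now: 6
Compute levels (Kahn BFS):
  sources (in-degree 0): C
  process C: level=0
    C->A: in-degree(A)=1, level(A)>=1
    C->B: in-degree(B)=2, level(B)>=1
    C->D: in-degree(D)=0, level(D)=1, enqueue
  process D: level=1
    D->A: in-degree(A)=0, level(A)=2, enqueue
    D->B: in-degree(B)=1, level(B)>=2
  process A: level=2
    A->B: in-degree(B)=0, level(B)=3, enqueue
  process B: level=3
All levels: A:2, B:3, C:0, D:1
max level = 3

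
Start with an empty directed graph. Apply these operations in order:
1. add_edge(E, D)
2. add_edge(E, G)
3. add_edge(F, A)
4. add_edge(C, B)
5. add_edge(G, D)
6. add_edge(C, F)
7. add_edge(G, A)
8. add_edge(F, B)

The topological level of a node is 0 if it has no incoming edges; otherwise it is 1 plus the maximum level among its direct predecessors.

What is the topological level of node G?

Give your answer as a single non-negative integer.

Op 1: add_edge(E, D). Edges now: 1
Op 2: add_edge(E, G). Edges now: 2
Op 3: add_edge(F, A). Edges now: 3
Op 4: add_edge(C, B). Edges now: 4
Op 5: add_edge(G, D). Edges now: 5
Op 6: add_edge(C, F). Edges now: 6
Op 7: add_edge(G, A). Edges now: 7
Op 8: add_edge(F, B). Edges now: 8
Compute levels (Kahn BFS):
  sources (in-degree 0): C, E
  process C: level=0
    C->B: in-degree(B)=1, level(B)>=1
    C->F: in-degree(F)=0, level(F)=1, enqueue
  process E: level=0
    E->D: in-degree(D)=1, level(D)>=1
    E->G: in-degree(G)=0, level(G)=1, enqueue
  process F: level=1
    F->A: in-degree(A)=1, level(A)>=2
    F->B: in-degree(B)=0, level(B)=2, enqueue
  process G: level=1
    G->A: in-degree(A)=0, level(A)=2, enqueue
    G->D: in-degree(D)=0, level(D)=2, enqueue
  process B: level=2
  process A: level=2
  process D: level=2
All levels: A:2, B:2, C:0, D:2, E:0, F:1, G:1
level(G) = 1

Answer: 1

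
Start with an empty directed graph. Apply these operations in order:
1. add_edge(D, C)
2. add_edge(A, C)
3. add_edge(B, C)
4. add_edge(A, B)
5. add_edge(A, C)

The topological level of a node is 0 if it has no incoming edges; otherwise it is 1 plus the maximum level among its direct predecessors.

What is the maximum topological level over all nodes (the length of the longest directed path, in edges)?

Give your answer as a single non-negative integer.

Answer: 2

Derivation:
Op 1: add_edge(D, C). Edges now: 1
Op 2: add_edge(A, C). Edges now: 2
Op 3: add_edge(B, C). Edges now: 3
Op 4: add_edge(A, B). Edges now: 4
Op 5: add_edge(A, C) (duplicate, no change). Edges now: 4
Compute levels (Kahn BFS):
  sources (in-degree 0): A, D
  process A: level=0
    A->B: in-degree(B)=0, level(B)=1, enqueue
    A->C: in-degree(C)=2, level(C)>=1
  process D: level=0
    D->C: in-degree(C)=1, level(C)>=1
  process B: level=1
    B->C: in-degree(C)=0, level(C)=2, enqueue
  process C: level=2
All levels: A:0, B:1, C:2, D:0
max level = 2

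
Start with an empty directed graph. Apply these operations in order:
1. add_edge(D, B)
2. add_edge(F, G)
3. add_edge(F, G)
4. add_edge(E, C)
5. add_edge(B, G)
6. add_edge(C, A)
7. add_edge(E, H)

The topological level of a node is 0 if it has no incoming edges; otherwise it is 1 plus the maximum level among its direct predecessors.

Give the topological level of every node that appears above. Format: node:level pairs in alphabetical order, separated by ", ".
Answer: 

Op 1: add_edge(D, B). Edges now: 1
Op 2: add_edge(F, G). Edges now: 2
Op 3: add_edge(F, G) (duplicate, no change). Edges now: 2
Op 4: add_edge(E, C). Edges now: 3
Op 5: add_edge(B, G). Edges now: 4
Op 6: add_edge(C, A). Edges now: 5
Op 7: add_edge(E, H). Edges now: 6
Compute levels (Kahn BFS):
  sources (in-degree 0): D, E, F
  process D: level=0
    D->B: in-degree(B)=0, level(B)=1, enqueue
  process E: level=0
    E->C: in-degree(C)=0, level(C)=1, enqueue
    E->H: in-degree(H)=0, level(H)=1, enqueue
  process F: level=0
    F->G: in-degree(G)=1, level(G)>=1
  process B: level=1
    B->G: in-degree(G)=0, level(G)=2, enqueue
  process C: level=1
    C->A: in-degree(A)=0, level(A)=2, enqueue
  process H: level=1
  process G: level=2
  process A: level=2
All levels: A:2, B:1, C:1, D:0, E:0, F:0, G:2, H:1

Answer: A:2, B:1, C:1, D:0, E:0, F:0, G:2, H:1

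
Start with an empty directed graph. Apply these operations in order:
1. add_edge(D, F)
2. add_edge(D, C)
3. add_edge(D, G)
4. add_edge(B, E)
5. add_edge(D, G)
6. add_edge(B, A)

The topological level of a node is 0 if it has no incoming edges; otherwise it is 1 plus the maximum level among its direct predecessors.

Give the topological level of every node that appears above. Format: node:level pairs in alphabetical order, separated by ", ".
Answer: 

Op 1: add_edge(D, F). Edges now: 1
Op 2: add_edge(D, C). Edges now: 2
Op 3: add_edge(D, G). Edges now: 3
Op 4: add_edge(B, E). Edges now: 4
Op 5: add_edge(D, G) (duplicate, no change). Edges now: 4
Op 6: add_edge(B, A). Edges now: 5
Compute levels (Kahn BFS):
  sources (in-degree 0): B, D
  process B: level=0
    B->A: in-degree(A)=0, level(A)=1, enqueue
    B->E: in-degree(E)=0, level(E)=1, enqueue
  process D: level=0
    D->C: in-degree(C)=0, level(C)=1, enqueue
    D->F: in-degree(F)=0, level(F)=1, enqueue
    D->G: in-degree(G)=0, level(G)=1, enqueue
  process A: level=1
  process E: level=1
  process C: level=1
  process F: level=1
  process G: level=1
All levels: A:1, B:0, C:1, D:0, E:1, F:1, G:1

Answer: A:1, B:0, C:1, D:0, E:1, F:1, G:1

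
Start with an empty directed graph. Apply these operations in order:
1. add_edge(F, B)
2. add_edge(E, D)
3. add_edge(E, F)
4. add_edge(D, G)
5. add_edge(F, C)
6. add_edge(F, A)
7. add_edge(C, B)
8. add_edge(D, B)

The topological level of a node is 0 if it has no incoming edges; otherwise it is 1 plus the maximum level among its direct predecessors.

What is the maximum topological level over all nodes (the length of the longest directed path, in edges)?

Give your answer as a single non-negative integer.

Op 1: add_edge(F, B). Edges now: 1
Op 2: add_edge(E, D). Edges now: 2
Op 3: add_edge(E, F). Edges now: 3
Op 4: add_edge(D, G). Edges now: 4
Op 5: add_edge(F, C). Edges now: 5
Op 6: add_edge(F, A). Edges now: 6
Op 7: add_edge(C, B). Edges now: 7
Op 8: add_edge(D, B). Edges now: 8
Compute levels (Kahn BFS):
  sources (in-degree 0): E
  process E: level=0
    E->D: in-degree(D)=0, level(D)=1, enqueue
    E->F: in-degree(F)=0, level(F)=1, enqueue
  process D: level=1
    D->B: in-degree(B)=2, level(B)>=2
    D->G: in-degree(G)=0, level(G)=2, enqueue
  process F: level=1
    F->A: in-degree(A)=0, level(A)=2, enqueue
    F->B: in-degree(B)=1, level(B)>=2
    F->C: in-degree(C)=0, level(C)=2, enqueue
  process G: level=2
  process A: level=2
  process C: level=2
    C->B: in-degree(B)=0, level(B)=3, enqueue
  process B: level=3
All levels: A:2, B:3, C:2, D:1, E:0, F:1, G:2
max level = 3

Answer: 3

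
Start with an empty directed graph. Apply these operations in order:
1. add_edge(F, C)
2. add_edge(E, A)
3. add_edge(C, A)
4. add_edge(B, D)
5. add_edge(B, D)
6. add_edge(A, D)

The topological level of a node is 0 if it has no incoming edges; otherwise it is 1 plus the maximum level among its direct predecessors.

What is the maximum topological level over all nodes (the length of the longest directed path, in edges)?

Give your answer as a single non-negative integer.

Answer: 3

Derivation:
Op 1: add_edge(F, C). Edges now: 1
Op 2: add_edge(E, A). Edges now: 2
Op 3: add_edge(C, A). Edges now: 3
Op 4: add_edge(B, D). Edges now: 4
Op 5: add_edge(B, D) (duplicate, no change). Edges now: 4
Op 6: add_edge(A, D). Edges now: 5
Compute levels (Kahn BFS):
  sources (in-degree 0): B, E, F
  process B: level=0
    B->D: in-degree(D)=1, level(D)>=1
  process E: level=0
    E->A: in-degree(A)=1, level(A)>=1
  process F: level=0
    F->C: in-degree(C)=0, level(C)=1, enqueue
  process C: level=1
    C->A: in-degree(A)=0, level(A)=2, enqueue
  process A: level=2
    A->D: in-degree(D)=0, level(D)=3, enqueue
  process D: level=3
All levels: A:2, B:0, C:1, D:3, E:0, F:0
max level = 3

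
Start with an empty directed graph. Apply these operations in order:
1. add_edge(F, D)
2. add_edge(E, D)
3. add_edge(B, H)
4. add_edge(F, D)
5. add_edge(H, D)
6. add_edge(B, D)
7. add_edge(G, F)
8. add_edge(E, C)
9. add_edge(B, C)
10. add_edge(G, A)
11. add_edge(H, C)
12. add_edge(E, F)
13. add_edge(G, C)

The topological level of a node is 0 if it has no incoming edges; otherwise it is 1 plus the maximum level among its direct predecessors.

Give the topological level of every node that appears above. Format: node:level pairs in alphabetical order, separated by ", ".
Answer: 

Answer: A:1, B:0, C:2, D:2, E:0, F:1, G:0, H:1

Derivation:
Op 1: add_edge(F, D). Edges now: 1
Op 2: add_edge(E, D). Edges now: 2
Op 3: add_edge(B, H). Edges now: 3
Op 4: add_edge(F, D) (duplicate, no change). Edges now: 3
Op 5: add_edge(H, D). Edges now: 4
Op 6: add_edge(B, D). Edges now: 5
Op 7: add_edge(G, F). Edges now: 6
Op 8: add_edge(E, C). Edges now: 7
Op 9: add_edge(B, C). Edges now: 8
Op 10: add_edge(G, A). Edges now: 9
Op 11: add_edge(H, C). Edges now: 10
Op 12: add_edge(E, F). Edges now: 11
Op 13: add_edge(G, C). Edges now: 12
Compute levels (Kahn BFS):
  sources (in-degree 0): B, E, G
  process B: level=0
    B->C: in-degree(C)=3, level(C)>=1
    B->D: in-degree(D)=3, level(D)>=1
    B->H: in-degree(H)=0, level(H)=1, enqueue
  process E: level=0
    E->C: in-degree(C)=2, level(C)>=1
    E->D: in-degree(D)=2, level(D)>=1
    E->F: in-degree(F)=1, level(F)>=1
  process G: level=0
    G->A: in-degree(A)=0, level(A)=1, enqueue
    G->C: in-degree(C)=1, level(C)>=1
    G->F: in-degree(F)=0, level(F)=1, enqueue
  process H: level=1
    H->C: in-degree(C)=0, level(C)=2, enqueue
    H->D: in-degree(D)=1, level(D)>=2
  process A: level=1
  process F: level=1
    F->D: in-degree(D)=0, level(D)=2, enqueue
  process C: level=2
  process D: level=2
All levels: A:1, B:0, C:2, D:2, E:0, F:1, G:0, H:1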